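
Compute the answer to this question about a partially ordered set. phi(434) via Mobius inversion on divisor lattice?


phi(n) = n * prod_{p|n} (1 - 1/p).
Prime divisors of 434: [2, 7, 31]
phi(434) = 434 * (1 - 1/2) * (1 - 1/7) * (1 - 1/31)
phi(434) = 180


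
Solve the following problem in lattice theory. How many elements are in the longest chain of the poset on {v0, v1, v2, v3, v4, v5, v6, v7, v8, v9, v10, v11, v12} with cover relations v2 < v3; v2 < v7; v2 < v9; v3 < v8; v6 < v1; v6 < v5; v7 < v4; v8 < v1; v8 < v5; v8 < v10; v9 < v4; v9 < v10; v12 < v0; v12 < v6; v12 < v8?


A chain is a totally ordered subset; we count the number of elements in a maximum chain.
Compute, for each element x, the size of the longest chain ending at x:
  v2: 1
  v11: 1
  v12: 1
  v0: 2
  v3: 2
  v6: 2
  ...
A maximum chain: v2 < v3 < v8 < v1
Number of elements in the longest chain: 4


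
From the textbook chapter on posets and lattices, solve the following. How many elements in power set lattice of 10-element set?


Power set = 2^n.
2^10 = 1024


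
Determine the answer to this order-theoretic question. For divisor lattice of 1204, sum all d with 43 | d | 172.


Interval [43,172] in divisors of 1204: [43, 86, 172]
Sum = 301


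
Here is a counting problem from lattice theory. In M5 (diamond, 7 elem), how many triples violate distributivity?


Distributive law: a ^ (b v c) = (a ^ b) v (a ^ c).
Check all 7^3 = 343 ordered triples (a,b,c).
  e.g. a=a1, b=a2, c=a3: lhs=a1 != rhs=0
  e.g. a=a1, b=a2, c=a4: lhs=a1 != rhs=0
Total violating triples: 60


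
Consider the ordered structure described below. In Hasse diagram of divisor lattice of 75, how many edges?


A cover relation a -< b holds when a < b with no c strictly between.
Cover relations:
  1 -< 3
  1 -< 5
  3 -< 15
  5 -< 15
  5 -< 25
  15 -< 75
  25 -< 75
Total: 7


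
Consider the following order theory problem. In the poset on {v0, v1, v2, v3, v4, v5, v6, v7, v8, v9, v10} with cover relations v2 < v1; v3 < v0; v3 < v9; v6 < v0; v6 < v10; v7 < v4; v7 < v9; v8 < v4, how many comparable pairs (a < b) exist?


A comparable pair {a,b} has a < b or b < a in the order.
Count unordered pairs where one element is strictly below the other.
Examples: {v0,v3}, {v0,v6}, {v1,v2}, {v3,v9}, ...
Total comparable pairs: 8


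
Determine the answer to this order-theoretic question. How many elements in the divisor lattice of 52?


Divisors of 52: [1, 2, 4, 13, 26, 52]
Count: 6


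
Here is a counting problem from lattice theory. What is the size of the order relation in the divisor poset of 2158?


The order relation is {(a,b) : a <= b}, reflexive so it includes (a,a).
Examples: (1,1), (1,1079), (1,13), (1,166), (1,2), ...
Total ordered pairs: 27


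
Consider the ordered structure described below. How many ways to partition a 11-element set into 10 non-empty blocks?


S(n,k) = k*S(n-1,k) + S(n-1,k-1).
S(10,10) = 1, S(10,9) = 45
S(11,10) = 10*1 + 45 = 10 + 45
S(11,10) = 55


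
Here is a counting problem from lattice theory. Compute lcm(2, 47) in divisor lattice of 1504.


In a divisor lattice, join = lcm (least common multiple).
gcd(2,47) = 1
lcm(2,47) = 2*47/gcd = 94/1 = 94


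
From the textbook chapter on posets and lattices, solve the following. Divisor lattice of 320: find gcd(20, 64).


In a divisor lattice, meet = gcd (greatest common divisor).
By Euclidean algorithm or factoring: gcd(20,64) = 4


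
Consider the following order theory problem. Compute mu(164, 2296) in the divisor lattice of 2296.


In a divisor lattice, mu(a,b) = mu(b/a) where mu is the classical Mobius function.
b/a = 2296/164 = 14
Prime factorization of 14: primes [2, 7]
14 is squarefree with 2 prime factor(s), so mu(14) = (-1)^2 = 1


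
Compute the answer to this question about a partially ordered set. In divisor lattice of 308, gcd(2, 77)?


Meet=gcd.
gcd(2,77)=1


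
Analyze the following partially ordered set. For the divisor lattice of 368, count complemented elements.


An element a is complemented if some b has a meet b = bottom, a join b = top.
a is complemented iff gcd(a, n/a)=1, i.e. a is a unitary divisor of 368.
Complemented elements: 1, 16, 23, 368
Count: 4


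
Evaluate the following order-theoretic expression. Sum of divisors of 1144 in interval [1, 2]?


Interval [1,2] in divisors of 1144: [1, 2]
Sum = 3


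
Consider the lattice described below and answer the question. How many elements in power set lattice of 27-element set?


Power set = 2^n.
2^27 = 134217728


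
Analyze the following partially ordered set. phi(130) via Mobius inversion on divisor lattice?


phi(n) = n * prod_{p|n} (1 - 1/p).
Prime divisors of 130: [2, 5, 13]
phi(130) = 130 * (1 - 1/2) * (1 - 1/5) * (1 - 1/13)
phi(130) = 48


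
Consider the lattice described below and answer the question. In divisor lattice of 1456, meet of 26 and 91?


In a divisor lattice, meet = gcd (greatest common divisor).
By Euclidean algorithm or factoring: gcd(26,91) = 13


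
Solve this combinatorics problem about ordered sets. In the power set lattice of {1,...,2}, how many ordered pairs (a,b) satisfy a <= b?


The order relation is {(a,b) : a <= b}, reflexive so it includes (a,a).
Examples: ({},{}), ({},{1,2}), ({},{1}), ({},{2}), ({1,2},{1,2}), ...
Total ordered pairs: 9


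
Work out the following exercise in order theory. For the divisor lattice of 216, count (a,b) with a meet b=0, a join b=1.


Complement pair (a,b): a meet b = bottom, a join b = top.
Here: gcd(a,b)=1 and lcm(a,b)=216, i.e. a*b=216 with a,b coprime.
Pairs found: (1,216), (8,27), (27,8), (216,1)
Total ordered pairs: 4


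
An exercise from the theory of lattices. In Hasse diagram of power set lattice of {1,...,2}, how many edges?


A cover relation a -< b holds when a < b with no c strictly between.
Cover relations:
  {} -< {1}
  {} -< {2}
  {1} -< {1,2}
  {2} -< {1,2}
Total: 4


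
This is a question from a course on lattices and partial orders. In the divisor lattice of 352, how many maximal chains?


A maximal chain goes from the minimum element to a maximal element via cover relations.
Counting all min-to-max paths in the cover graph.
Total maximal chains: 6


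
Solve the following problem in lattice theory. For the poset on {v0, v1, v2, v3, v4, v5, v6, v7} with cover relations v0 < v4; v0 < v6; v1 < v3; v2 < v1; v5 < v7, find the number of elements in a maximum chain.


A chain is a totally ordered subset; we count the number of elements in a maximum chain.
Compute, for each element x, the size of the longest chain ending at x:
  v0: 1
  v2: 1
  v5: 1
  v1: 2
  v4: 2
  v6: 2
  ...
A maximum chain: v2 < v1 < v3
Number of elements in the longest chain: 3


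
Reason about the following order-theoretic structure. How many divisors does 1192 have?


Divisors of 1192: [1, 2, 4, 8, 149, 298, 596, 1192]
Count: 8


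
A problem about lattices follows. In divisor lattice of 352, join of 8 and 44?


In a divisor lattice, join = lcm (least common multiple).
gcd(8,44) = 4
lcm(8,44) = 8*44/gcd = 352/4 = 88


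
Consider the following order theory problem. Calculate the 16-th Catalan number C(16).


C(n) = C(2n, n) / (n+1).
C(32, 16) = 601080390
C(16) = 601080390 / 17 = 35357670


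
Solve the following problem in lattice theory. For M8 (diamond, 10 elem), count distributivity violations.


Distributive law: a ^ (b v c) = (a ^ b) v (a ^ c).
Check all 10^3 = 1000 ordered triples (a,b,c).
  e.g. a=a1, b=a2, c=a3: lhs=a1 != rhs=0
  e.g. a=a1, b=a2, c=a4: lhs=a1 != rhs=0
Total violating triples: 336


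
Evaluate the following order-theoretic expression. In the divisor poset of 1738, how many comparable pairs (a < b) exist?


A comparable pair {a,b} has a < b or b < a in the order.
Count unordered pairs where one element is strictly below the other.
Examples: {1,2}, {1,11}, {1,22}, {1,79}, ...
Total comparable pairs: 19


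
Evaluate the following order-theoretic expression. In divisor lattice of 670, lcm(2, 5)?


Join=lcm.
gcd(2,5)=1
lcm=10


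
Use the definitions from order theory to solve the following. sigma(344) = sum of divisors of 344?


sigma(n) = sum of divisors.
Divisors of 344: [1, 2, 4, 8, 43, 86, 172, 344]
Sum = 660


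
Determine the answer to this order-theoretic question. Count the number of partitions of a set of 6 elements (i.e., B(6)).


B(n) = number of set partitions of an n-element set.
B(n) satisfies the recurrence: B(n+1) = sum_k C(n,k)*B(k).
B(6) = 203


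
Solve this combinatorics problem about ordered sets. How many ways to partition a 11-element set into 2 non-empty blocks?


S(n,k) = k*S(n-1,k) + S(n-1,k-1).
S(10,2) = 511, S(10,1) = 1
S(11,2) = 2*511 + 1 = 1022 + 1
S(11,2) = 1023


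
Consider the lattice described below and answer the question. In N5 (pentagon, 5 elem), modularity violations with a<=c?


Modular law: if a <= c then a v (b ^ c) = (a v b) ^ c.
Check all triples (a,b,c) with a <= c among 5 elements.
  e.g. a=a, b=c, c=b: lhs=a != rhs=b
Total violating triples: 1


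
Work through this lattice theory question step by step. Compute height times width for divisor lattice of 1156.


Height = length of longest chain minus 1; width = size of largest antichain.
A maximum chain: 1 | 17 | 289 | 578 | 1156  (height 4).
A maximum antichain: {4, 34, 289}  (width 3).
Product = 4 * 3 = 12


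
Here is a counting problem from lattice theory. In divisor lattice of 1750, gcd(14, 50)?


Meet=gcd.
gcd(14,50)=2


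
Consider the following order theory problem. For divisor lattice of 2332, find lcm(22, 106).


In a divisor lattice, join = lcm (least common multiple).
Compute lcm iteratively: start with first element, then lcm(current, next).
Elements: [22, 106]
lcm(22,106) = 1166
Final lcm = 1166


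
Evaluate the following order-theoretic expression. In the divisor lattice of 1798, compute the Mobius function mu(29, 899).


In a divisor lattice, mu(a,b) = mu(b/a) where mu is the classical Mobius function.
b/a = 899/29 = 31
Prime factorization of 31: primes [31]
31 is squarefree with 1 prime factor(s), so mu(31) = (-1)^1 = -1


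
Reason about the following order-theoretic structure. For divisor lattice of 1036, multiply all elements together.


Divisors of 1036: [1, 2, 4, 7, 14, 28, 37, 74, 148, 259, 518, 1036]
Product = n^(d(n)/2) = 1036^(12/2)
Product = 1236398679213838336


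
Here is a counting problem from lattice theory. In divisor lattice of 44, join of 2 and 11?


In a divisor lattice, join = lcm (least common multiple).
gcd(2,11) = 1
lcm(2,11) = 2*11/gcd = 22/1 = 22


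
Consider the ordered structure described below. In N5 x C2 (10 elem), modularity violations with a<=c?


Modular law: if a <= c then a v (b ^ c) = (a v b) ^ c.
Check all triples (a,b,c) with a <= c among 10 elements.
  e.g. a=(a,0), b=(c,0), c=(b,0): lhs=(a,0) != rhs=(b,0)
  e.g. a=(a,0), b=(c,1), c=(b,0): lhs=(a,0) != rhs=(b,0)
Total violating triples: 6


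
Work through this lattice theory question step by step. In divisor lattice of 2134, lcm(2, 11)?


Join=lcm.
gcd(2,11)=1
lcm=22


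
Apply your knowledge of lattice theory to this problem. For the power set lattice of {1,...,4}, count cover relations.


A cover relation a -< b holds when a < b with no c strictly between.
Cover relations:
  {} -< {1}
  {} -< {2}
  {} -< {3}
  {} -< {4}
  {1} -< {1,2}
  {1} -< {1,3}
  {1} -< {1,4}
  {2} -< {1,2}
  ...24 more
Total: 32


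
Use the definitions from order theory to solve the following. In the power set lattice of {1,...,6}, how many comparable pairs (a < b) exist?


A comparable pair {a,b} has a < b or b < a in the order.
Count unordered pairs where one element is strictly below the other.
Examples: {{},{1}}, {{},{2}}, {{},{3}}, {{},{4}}, ...
Total comparable pairs: 665


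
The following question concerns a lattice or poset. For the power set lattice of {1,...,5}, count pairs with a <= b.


The order relation is {(a,b) : a <= b}, reflexive so it includes (a,a).
Examples: ({},{}), ({},{1,2}), ({},{1,2,3}), ({},{1,2,3,4}), ({},{1,2,3,4,5}), ...
Total ordered pairs: 243


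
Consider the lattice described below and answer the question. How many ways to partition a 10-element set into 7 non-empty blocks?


S(n,k) = k*S(n-1,k) + S(n-1,k-1).
S(9,7) = 462, S(9,6) = 2646
S(10,7) = 7*462 + 2646 = 3234 + 2646
S(10,7) = 5880


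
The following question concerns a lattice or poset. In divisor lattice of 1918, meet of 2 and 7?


In a divisor lattice, meet = gcd (greatest common divisor).
By Euclidean algorithm or factoring: gcd(2,7) = 1


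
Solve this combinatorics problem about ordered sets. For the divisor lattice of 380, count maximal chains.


A maximal chain goes from the minimum element to a maximal element via cover relations.
Counting all min-to-max paths in the cover graph.
Total maximal chains: 12


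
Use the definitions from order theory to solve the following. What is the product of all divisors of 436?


Divisors of 436: [1, 2, 4, 109, 218, 436]
Product = n^(d(n)/2) = 436^(6/2)
Product = 82881856


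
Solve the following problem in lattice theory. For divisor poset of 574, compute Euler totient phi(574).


phi(n) = n * prod_{p|n} (1 - 1/p).
Prime divisors of 574: [2, 7, 41]
phi(574) = 574 * (1 - 1/2) * (1 - 1/7) * (1 - 1/41)
phi(574) = 240


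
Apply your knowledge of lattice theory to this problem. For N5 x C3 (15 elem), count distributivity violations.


Distributive law: a ^ (b v c) = (a ^ b) v (a ^ c).
Check all 15^3 = 3375 ordered triples (a,b,c).
  e.g. a=(b,0), b=(a,0), c=(c,0): lhs=(b,0) != rhs=(a,0)
  e.g. a=(b,0), b=(a,0), c=(c,1): lhs=(b,0) != rhs=(a,0)
Total violating triples: 54


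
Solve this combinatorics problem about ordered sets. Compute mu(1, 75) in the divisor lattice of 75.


In a divisor lattice, mu(a,b) = mu(b/a) where mu is the classical Mobius function.
b/a = 75/1 = 75
Prime factorization of 75: primes [3, 5]
75 is not squarefree, so mu(75) = 0


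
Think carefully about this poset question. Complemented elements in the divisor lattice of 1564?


An element a is complemented if some b has a meet b = bottom, a join b = top.
a is complemented iff gcd(a, n/a)=1, i.e. a is a unitary divisor of 1564.
Complemented elements: 1, 4, 17, 23, 68, 92, ... (2 more)
Count: 8


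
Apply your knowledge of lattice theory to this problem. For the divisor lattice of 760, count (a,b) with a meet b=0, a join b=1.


Complement pair (a,b): a meet b = bottom, a join b = top.
Here: gcd(a,b)=1 and lcm(a,b)=760, i.e. a*b=760 with a,b coprime.
Pairs found: (1,760), (5,152), (8,95), (19,40), ... (4 more)
Total ordered pairs: 8


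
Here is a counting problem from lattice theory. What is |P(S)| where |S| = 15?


Power set = 2^n.
2^15 = 32768


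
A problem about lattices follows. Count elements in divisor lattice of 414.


Divisors of 414: [1, 2, 3, 6, 9, 18, 23, 46, 69, 138, 207, 414]
Count: 12


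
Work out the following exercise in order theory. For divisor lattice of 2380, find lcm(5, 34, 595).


In a divisor lattice, join = lcm (least common multiple).
Compute lcm iteratively: start with first element, then lcm(current, next).
Elements: [5, 34, 595]
lcm(5,34) = 170
lcm(170,595) = 1190
Final lcm = 1190


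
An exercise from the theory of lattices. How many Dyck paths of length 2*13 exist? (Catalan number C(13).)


C(n) = C(2n, n) / (n+1).
C(26, 13) = 10400600
C(13) = 10400600 / 14 = 742900


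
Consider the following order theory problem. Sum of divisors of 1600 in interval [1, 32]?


Interval [1,32] in divisors of 1600: [1, 2, 4, 8, 16, 32]
Sum = 63


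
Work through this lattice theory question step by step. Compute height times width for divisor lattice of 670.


Height = length of longest chain minus 1; width = size of largest antichain.
A maximum chain: 1 | 67 | 335 | 670  (height 3).
A maximum antichain: {2, 5, 67}  (width 3).
Product = 3 * 3 = 9


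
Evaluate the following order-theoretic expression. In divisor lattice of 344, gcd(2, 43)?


Meet=gcd.
gcd(2,43)=1


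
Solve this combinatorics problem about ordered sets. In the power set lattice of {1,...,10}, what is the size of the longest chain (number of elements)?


A chain is a totally ordered subset; we count the number of elements in a maximum chain.
Compute, for each element x, the size of the longest chain ending at x:
  {}: 1
  {1}: 2
  {2}: 2
  {3}: 2
  {4}: 2
  {5}: 2
  ...
A maximum chain: {} < {1} < {1,2} < {1,2,3} < {1,2,3,4} < {1,2,3,4,5} < {1,2,3,4,5,6} < {1,2,3,4,5,6,7} < {1,2,3,4,5,6,7,8} < {1,2,3,4,5,6,7,8,9} < {1,2,3,4,5,6,7,8,9,10}
Number of elements in the longest chain: 11


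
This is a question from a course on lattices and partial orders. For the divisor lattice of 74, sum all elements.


sigma(n) = sum of divisors.
Divisors of 74: [1, 2, 37, 74]
Sum = 114


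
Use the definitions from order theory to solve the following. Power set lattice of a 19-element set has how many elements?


Power set = 2^n.
2^19 = 524288


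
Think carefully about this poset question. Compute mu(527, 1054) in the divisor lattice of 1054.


In a divisor lattice, mu(a,b) = mu(b/a) where mu is the classical Mobius function.
b/a = 1054/527 = 2
Prime factorization of 2: primes [2]
2 is squarefree with 1 prime factor(s), so mu(2) = (-1)^1 = -1


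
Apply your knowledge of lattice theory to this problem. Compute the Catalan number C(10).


C(n) = C(2n, n) / (n+1).
C(20, 10) = 184756
C(10) = 184756 / 11 = 16796


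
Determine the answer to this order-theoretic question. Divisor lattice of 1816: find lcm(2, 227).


In a divisor lattice, join = lcm (least common multiple).
gcd(2,227) = 1
lcm(2,227) = 2*227/gcd = 454/1 = 454


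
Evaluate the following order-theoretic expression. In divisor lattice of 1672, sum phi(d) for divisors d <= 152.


Divisors of 1672 up to 152: [1, 2, 4, 8, 11, 19, 22, 38, 44, 76, 88, 152]
phi values: [1, 1, 2, 4, 10, 18, 10, 18, 20, 36, 40, 72]
Sum = 232


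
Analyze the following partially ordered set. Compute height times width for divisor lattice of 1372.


Height = length of longest chain minus 1; width = size of largest antichain.
A maximum chain: 1 | 7 | 49 | 343 | 686 | 1372  (height 5).
A maximum antichain: {4, 14, 49}  (width 3).
Product = 5 * 3 = 15


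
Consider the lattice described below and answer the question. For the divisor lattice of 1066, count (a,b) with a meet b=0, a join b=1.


Complement pair (a,b): a meet b = bottom, a join b = top.
Here: gcd(a,b)=1 and lcm(a,b)=1066, i.e. a*b=1066 with a,b coprime.
Pairs found: (1,1066), (2,533), (13,82), (26,41), ... (4 more)
Total ordered pairs: 8


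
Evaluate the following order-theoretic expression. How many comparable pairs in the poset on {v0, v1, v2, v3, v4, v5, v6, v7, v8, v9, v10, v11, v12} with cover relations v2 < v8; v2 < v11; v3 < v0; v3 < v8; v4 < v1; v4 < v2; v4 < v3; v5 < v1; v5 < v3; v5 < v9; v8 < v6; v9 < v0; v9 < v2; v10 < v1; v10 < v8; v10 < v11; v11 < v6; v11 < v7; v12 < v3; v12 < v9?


A comparable pair {a,b} has a < b or b < a in the order.
Count unordered pairs where one element is strictly below the other.
Examples: {v0,v3}, {v0,v4}, {v0,v5}, {v0,v9}, ...
Total comparable pairs: 46


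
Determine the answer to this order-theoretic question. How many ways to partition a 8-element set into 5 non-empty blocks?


S(n,k) = k*S(n-1,k) + S(n-1,k-1).
S(7,5) = 140, S(7,4) = 350
S(8,5) = 5*140 + 350 = 700 + 350
S(8,5) = 1050


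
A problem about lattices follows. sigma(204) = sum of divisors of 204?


sigma(n) = sum of divisors.
Divisors of 204: [1, 2, 3, 4, 6, 12, 17, 34, 51, 68, 102, 204]
Sum = 504


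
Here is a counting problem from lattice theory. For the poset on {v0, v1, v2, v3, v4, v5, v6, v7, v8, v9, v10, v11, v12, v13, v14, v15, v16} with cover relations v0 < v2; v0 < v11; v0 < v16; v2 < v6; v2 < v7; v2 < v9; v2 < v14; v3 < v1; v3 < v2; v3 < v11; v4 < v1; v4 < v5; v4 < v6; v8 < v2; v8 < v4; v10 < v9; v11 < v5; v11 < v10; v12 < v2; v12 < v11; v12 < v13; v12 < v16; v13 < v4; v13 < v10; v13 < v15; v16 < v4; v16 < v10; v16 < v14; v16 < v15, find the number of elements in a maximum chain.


A chain is a totally ordered subset; we count the number of elements in a maximum chain.
Compute, for each element x, the size of the longest chain ending at x:
  v0: 1
  v3: 1
  v8: 1
  v12: 1
  v13: 2
  v16: 2
  ...
A maximum chain: v12 < v13 < v4 < v1
Number of elements in the longest chain: 4


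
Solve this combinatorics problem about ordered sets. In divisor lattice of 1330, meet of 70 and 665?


In a divisor lattice, meet = gcd (greatest common divisor).
By Euclidean algorithm or factoring: gcd(70,665) = 35


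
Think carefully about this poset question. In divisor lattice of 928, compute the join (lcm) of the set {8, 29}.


In a divisor lattice, join = lcm (least common multiple).
Compute lcm iteratively: start with first element, then lcm(current, next).
Elements: [8, 29]
lcm(8,29) = 232
Final lcm = 232


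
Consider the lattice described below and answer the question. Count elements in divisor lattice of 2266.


Divisors of 2266: [1, 2, 11, 22, 103, 206, 1133, 2266]
Count: 8


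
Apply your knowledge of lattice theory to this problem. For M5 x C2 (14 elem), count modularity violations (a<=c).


Modular law: if a <= c then a v (b ^ c) = (a v b) ^ c.
Check all triples (a,b,c) with a <= c among 14 elements.
This lattice is modular (diamonds M_m and their chain-products are modular).
Total violating triples: 0


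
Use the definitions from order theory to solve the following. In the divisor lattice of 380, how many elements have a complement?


An element a is complemented if some b has a meet b = bottom, a join b = top.
a is complemented iff gcd(a, n/a)=1, i.e. a is a unitary divisor of 380.
Complemented elements: 1, 4, 5, 19, 20, 76, ... (2 more)
Count: 8


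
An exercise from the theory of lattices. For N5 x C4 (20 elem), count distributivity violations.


Distributive law: a ^ (b v c) = (a ^ b) v (a ^ c).
Check all 20^3 = 8000 ordered triples (a,b,c).
  e.g. a=(b,0), b=(a,0), c=(c,0): lhs=(b,0) != rhs=(a,0)
  e.g. a=(b,0), b=(a,0), c=(c,1): lhs=(b,0) != rhs=(a,0)
Total violating triples: 128


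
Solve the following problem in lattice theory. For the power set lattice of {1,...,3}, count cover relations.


A cover relation a -< b holds when a < b with no c strictly between.
Cover relations:
  {} -< {1}
  {} -< {2}
  {} -< {3}
  {1} -< {1,2}
  {1} -< {1,3}
  {2} -< {1,2}
  {2} -< {2,3}
  {3} -< {1,3}
  ...4 more
Total: 12


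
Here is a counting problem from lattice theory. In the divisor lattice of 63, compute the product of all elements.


Divisors of 63: [1, 3, 7, 9, 21, 63]
Product = n^(d(n)/2) = 63^(6/2)
Product = 250047


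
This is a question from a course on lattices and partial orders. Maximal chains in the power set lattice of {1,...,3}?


A maximal chain goes from the minimum element to a maximal element via cover relations.
Counting all min-to-max paths in the cover graph.
Total maximal chains: 6


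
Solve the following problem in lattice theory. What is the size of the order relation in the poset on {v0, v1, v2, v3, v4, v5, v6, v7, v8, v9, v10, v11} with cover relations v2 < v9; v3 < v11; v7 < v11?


The order relation is {(a,b) : a <= b}, reflexive so it includes (a,a).
Examples: (v0,v0), (v1,v1), (v10,v10), (v11,v11), (v2,v2), ...
Total ordered pairs: 15


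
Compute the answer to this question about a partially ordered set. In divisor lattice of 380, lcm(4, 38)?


Join=lcm.
gcd(4,38)=2
lcm=76


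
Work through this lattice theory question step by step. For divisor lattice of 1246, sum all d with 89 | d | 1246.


Interval [89,1246] in divisors of 1246: [89, 178, 623, 1246]
Sum = 2136


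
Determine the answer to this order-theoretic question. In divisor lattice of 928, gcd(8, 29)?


Meet=gcd.
gcd(8,29)=1


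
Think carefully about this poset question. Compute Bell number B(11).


B(n) = number of set partitions of an n-element set.
B(n) satisfies the recurrence: B(n+1) = sum_k C(n,k)*B(k).
B(11) = 678570


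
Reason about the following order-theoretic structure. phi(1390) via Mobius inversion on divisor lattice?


phi(n) = n * prod_{p|n} (1 - 1/p).
Prime divisors of 1390: [2, 5, 139]
phi(1390) = 1390 * (1 - 1/2) * (1 - 1/5) * (1 - 1/139)
phi(1390) = 552


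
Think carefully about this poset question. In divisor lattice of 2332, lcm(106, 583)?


Join=lcm.
gcd(106,583)=53
lcm=1166


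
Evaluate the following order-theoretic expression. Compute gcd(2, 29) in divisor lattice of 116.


In a divisor lattice, meet = gcd (greatest common divisor).
By Euclidean algorithm or factoring: gcd(2,29) = 1


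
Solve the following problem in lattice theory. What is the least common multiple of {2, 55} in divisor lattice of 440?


In a divisor lattice, join = lcm (least common multiple).
Compute lcm iteratively: start with first element, then lcm(current, next).
Elements: [2, 55]
lcm(2,55) = 110
Final lcm = 110


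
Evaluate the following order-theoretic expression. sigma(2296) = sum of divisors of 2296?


sigma(n) = sum of divisors.
Divisors of 2296: [1, 2, 4, 7, 8, 14, 28, 41, 56, 82, 164, 287, 328, 574, 1148, 2296]
Sum = 5040


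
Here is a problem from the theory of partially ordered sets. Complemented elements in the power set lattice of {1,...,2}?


An element a is complemented if some b has a meet b = bottom, a join b = top.
every subset A has complement S\A, so all elements are complemented.
Complemented elements: {}, {1}, {2}, {1,2}
Count: 4


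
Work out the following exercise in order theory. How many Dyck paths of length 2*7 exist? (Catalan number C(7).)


C(n) = C(2n, n) / (n+1).
C(14, 7) = 3432
C(7) = 3432 / 8 = 429


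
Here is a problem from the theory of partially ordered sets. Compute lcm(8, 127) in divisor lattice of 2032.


In a divisor lattice, join = lcm (least common multiple).
gcd(8,127) = 1
lcm(8,127) = 8*127/gcd = 1016/1 = 1016


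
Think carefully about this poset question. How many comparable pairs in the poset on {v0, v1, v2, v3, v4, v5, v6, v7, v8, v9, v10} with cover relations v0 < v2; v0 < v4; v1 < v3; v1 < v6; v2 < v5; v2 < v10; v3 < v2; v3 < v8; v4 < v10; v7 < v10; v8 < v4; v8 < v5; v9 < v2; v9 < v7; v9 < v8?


A comparable pair {a,b} has a < b or b < a in the order.
Count unordered pairs where one element is strictly below the other.
Examples: {v0,v2}, {v0,v4}, {v0,v5}, {v0,v10}, ...
Total comparable pairs: 29


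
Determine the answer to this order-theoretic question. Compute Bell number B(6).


B(n) = number of set partitions of an n-element set.
B(n) satisfies the recurrence: B(n+1) = sum_k C(n,k)*B(k).
B(6) = 203


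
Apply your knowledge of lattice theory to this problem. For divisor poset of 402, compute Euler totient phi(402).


phi(n) = n * prod_{p|n} (1 - 1/p).
Prime divisors of 402: [2, 3, 67]
phi(402) = 402 * (1 - 1/2) * (1 - 1/3) * (1 - 1/67)
phi(402) = 132


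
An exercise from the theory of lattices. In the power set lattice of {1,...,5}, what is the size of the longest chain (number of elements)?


A chain is a totally ordered subset; we count the number of elements in a maximum chain.
Compute, for each element x, the size of the longest chain ending at x:
  {}: 1
  {1}: 2
  {2}: 2
  {3}: 2
  {4}: 2
  {5}: 2
  ...
A maximum chain: {} < {1} < {1,2} < {1,2,3} < {1,2,3,4} < {1,2,3,4,5}
Number of elements in the longest chain: 6


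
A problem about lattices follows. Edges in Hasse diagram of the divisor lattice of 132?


A cover relation a -< b holds when a < b with no c strictly between.
Cover relations:
  1 -< 2
  1 -< 3
  1 -< 11
  2 -< 4
  2 -< 6
  2 -< 22
  3 -< 6
  3 -< 33
  ...12 more
Total: 20


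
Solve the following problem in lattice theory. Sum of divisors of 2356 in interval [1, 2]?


Interval [1,2] in divisors of 2356: [1, 2]
Sum = 3


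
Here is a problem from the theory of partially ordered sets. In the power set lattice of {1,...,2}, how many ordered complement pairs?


Complement pair (a,b): a meet b = bottom, a join b = top.
Here: A intersect B = {} and A union B = {1,...,2}.
Pairs found: ({},{1,2}), ({1},{2}), ({2},{1}), ({1,2},{})
Total ordered pairs: 4


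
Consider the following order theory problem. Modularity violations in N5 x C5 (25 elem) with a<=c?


Modular law: if a <= c then a v (b ^ c) = (a v b) ^ c.
Check all triples (a,b,c) with a <= c among 25 elements.
  e.g. a=(a,0), b=(c,0), c=(b,0): lhs=(a,0) != rhs=(b,0)
  e.g. a=(a,0), b=(c,1), c=(b,0): lhs=(a,0) != rhs=(b,0)
Total violating triples: 75


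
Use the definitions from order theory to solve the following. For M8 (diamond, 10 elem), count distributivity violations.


Distributive law: a ^ (b v c) = (a ^ b) v (a ^ c).
Check all 10^3 = 1000 ordered triples (a,b,c).
  e.g. a=a1, b=a2, c=a3: lhs=a1 != rhs=0
  e.g. a=a1, b=a2, c=a4: lhs=a1 != rhs=0
Total violating triples: 336


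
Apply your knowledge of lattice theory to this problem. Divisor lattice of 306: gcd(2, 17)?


Meet=gcd.
gcd(2,17)=1


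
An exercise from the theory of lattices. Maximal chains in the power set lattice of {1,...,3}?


A maximal chain goes from the minimum element to a maximal element via cover relations.
Counting all min-to-max paths in the cover graph.
Total maximal chains: 6


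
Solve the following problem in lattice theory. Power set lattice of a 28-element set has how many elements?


Power set = 2^n.
2^28 = 268435456


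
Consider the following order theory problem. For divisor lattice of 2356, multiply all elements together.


Divisors of 2356: [1, 2, 4, 19, 31, 38, 62, 76, 124, 589, 1178, 2356]
Product = n^(d(n)/2) = 2356^(12/2)
Product = 171021895939637088256


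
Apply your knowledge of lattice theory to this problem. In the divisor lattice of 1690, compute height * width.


Height = length of longest chain minus 1; width = size of largest antichain.
A maximum chain: 1 | 13 | 169 | 845 | 1690  (height 4).
A maximum antichain: {10, 26, 65, 169}  (width 4).
Product = 4 * 4 = 16


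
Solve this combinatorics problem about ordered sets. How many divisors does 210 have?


Divisors of 210: [1, 2, 3, 5, 6, 7, 10, 14, 15, 21, 30, 35, 42, 70, 105, 210]
Count: 16


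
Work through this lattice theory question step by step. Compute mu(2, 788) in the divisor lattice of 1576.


In a divisor lattice, mu(a,b) = mu(b/a) where mu is the classical Mobius function.
b/a = 788/2 = 394
Prime factorization of 394: primes [2, 197]
394 is squarefree with 2 prime factor(s), so mu(394) = (-1)^2 = 1


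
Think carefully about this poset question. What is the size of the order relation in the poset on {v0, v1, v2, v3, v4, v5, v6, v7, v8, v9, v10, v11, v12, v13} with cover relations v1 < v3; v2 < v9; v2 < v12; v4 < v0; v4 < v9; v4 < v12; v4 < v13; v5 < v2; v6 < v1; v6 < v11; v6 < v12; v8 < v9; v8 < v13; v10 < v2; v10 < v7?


The order relation is {(a,b) : a <= b}, reflexive so it includes (a,a).
Examples: (v0,v0), (v1,v1), (v1,v3), (v10,v10), (v10,v12), ...
Total ordered pairs: 34


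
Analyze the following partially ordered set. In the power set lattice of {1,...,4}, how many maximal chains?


A maximal chain goes from the minimum element to a maximal element via cover relations.
Counting all min-to-max paths in the cover graph.
Total maximal chains: 24


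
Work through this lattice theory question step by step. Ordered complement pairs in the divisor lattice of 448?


Complement pair (a,b): a meet b = bottom, a join b = top.
Here: gcd(a,b)=1 and lcm(a,b)=448, i.e. a*b=448 with a,b coprime.
Pairs found: (1,448), (7,64), (64,7), (448,1)
Total ordered pairs: 4


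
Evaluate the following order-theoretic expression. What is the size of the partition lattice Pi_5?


B(n) = number of set partitions of an n-element set.
B(n) satisfies the recurrence: B(n+1) = sum_k C(n,k)*B(k).
B(5) = 52


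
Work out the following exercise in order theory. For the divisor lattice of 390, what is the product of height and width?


Height = length of longest chain minus 1; width = size of largest antichain.
A maximum chain: 1 | 13 | 65 | 195 | 390  (height 4).
A maximum antichain: {6, 10, 15, 26, 39, 65}  (width 6).
Product = 4 * 6 = 24


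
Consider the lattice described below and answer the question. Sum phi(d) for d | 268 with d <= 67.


Divisors of 268 up to 67: [1, 2, 4, 67]
phi values: [1, 1, 2, 66]
Sum = 70


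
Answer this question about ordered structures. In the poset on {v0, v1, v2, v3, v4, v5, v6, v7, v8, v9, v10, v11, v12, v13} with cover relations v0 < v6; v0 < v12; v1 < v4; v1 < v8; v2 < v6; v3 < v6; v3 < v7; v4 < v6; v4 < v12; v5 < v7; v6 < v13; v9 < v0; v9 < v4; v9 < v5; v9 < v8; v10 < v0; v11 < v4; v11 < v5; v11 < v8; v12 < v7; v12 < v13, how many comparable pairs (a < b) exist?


A comparable pair {a,b} has a < b or b < a in the order.
Count unordered pairs where one element is strictly below the other.
Examples: {v0,v6}, {v0,v7}, {v0,v9}, {v0,v10}, ...
Total comparable pairs: 43


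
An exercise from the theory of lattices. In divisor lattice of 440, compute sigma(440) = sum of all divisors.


sigma(n) = sum of divisors.
Divisors of 440: [1, 2, 4, 5, 8, 10, 11, 20, 22, 40, 44, 55, 88, 110, 220, 440]
Sum = 1080


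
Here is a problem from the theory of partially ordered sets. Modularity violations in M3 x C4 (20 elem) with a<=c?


Modular law: if a <= c then a v (b ^ c) = (a v b) ^ c.
Check all triples (a,b,c) with a <= c among 20 elements.
This lattice is modular (diamonds M_m and their chain-products are modular).
Total violating triples: 0


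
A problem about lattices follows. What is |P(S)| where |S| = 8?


Power set = 2^n.
2^8 = 256


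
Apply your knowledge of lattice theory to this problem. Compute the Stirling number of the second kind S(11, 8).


S(n,k) = k*S(n-1,k) + S(n-1,k-1).
S(10,8) = 750, S(10,7) = 5880
S(11,8) = 8*750 + 5880 = 6000 + 5880
S(11,8) = 11880


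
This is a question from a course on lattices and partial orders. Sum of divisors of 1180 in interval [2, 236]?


Interval [2,236] in divisors of 1180: [2, 4, 118, 236]
Sum = 360


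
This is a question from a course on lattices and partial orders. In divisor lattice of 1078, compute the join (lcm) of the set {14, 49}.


In a divisor lattice, join = lcm (least common multiple).
Compute lcm iteratively: start with first element, then lcm(current, next).
Elements: [14, 49]
lcm(14,49) = 98
Final lcm = 98


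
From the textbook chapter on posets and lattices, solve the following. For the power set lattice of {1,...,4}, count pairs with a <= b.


The order relation is {(a,b) : a <= b}, reflexive so it includes (a,a).
Examples: ({},{}), ({},{1,2}), ({},{1,2,3}), ({},{1,2,3,4}), ({},{1,2,4}), ...
Total ordered pairs: 81


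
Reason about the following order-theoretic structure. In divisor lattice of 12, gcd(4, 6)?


Meet=gcd.
gcd(4,6)=2


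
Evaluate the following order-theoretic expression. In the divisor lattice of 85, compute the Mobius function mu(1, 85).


In a divisor lattice, mu(a,b) = mu(b/a) where mu is the classical Mobius function.
b/a = 85/1 = 85
Prime factorization of 85: primes [5, 17]
85 is squarefree with 2 prime factor(s), so mu(85) = (-1)^2 = 1


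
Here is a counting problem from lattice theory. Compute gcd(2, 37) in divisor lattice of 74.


In a divisor lattice, meet = gcd (greatest common divisor).
By Euclidean algorithm or factoring: gcd(2,37) = 1


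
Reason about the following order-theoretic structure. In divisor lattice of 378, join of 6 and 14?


In a divisor lattice, join = lcm (least common multiple).
gcd(6,14) = 2
lcm(6,14) = 6*14/gcd = 84/2 = 42


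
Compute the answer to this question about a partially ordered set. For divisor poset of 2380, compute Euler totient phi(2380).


phi(n) = n * prod_{p|n} (1 - 1/p).
Prime divisors of 2380: [2, 5, 7, 17]
phi(2380) = 2380 * (1 - 1/2) * (1 - 1/5) * (1 - 1/7) * (1 - 1/17)
phi(2380) = 768


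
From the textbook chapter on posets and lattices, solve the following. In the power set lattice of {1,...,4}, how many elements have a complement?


An element a is complemented if some b has a meet b = bottom, a join b = top.
every subset A has complement S\A, so all elements are complemented.
Complemented elements: {}, {1}, {2}, {3}, {4}, {1,2}, ... (10 more)
Count: 16


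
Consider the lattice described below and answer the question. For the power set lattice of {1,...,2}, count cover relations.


A cover relation a -< b holds when a < b with no c strictly between.
Cover relations:
  {} -< {1}
  {} -< {2}
  {1} -< {1,2}
  {2} -< {1,2}
Total: 4


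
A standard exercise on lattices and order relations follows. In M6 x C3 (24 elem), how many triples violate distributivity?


Distributive law: a ^ (b v c) = (a ^ b) v (a ^ c).
Check all 24^3 = 13824 ordered triples (a,b,c).
  e.g. a=(a1,0), b=(a2,0), c=(a3,0): lhs=(a1,0) != rhs=(0,0)
  e.g. a=(a1,0), b=(a2,0), c=(a3,1): lhs=(a1,0) != rhs=(0,0)
Total violating triples: 3240


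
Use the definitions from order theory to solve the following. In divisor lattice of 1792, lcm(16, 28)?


Join=lcm.
gcd(16,28)=4
lcm=112


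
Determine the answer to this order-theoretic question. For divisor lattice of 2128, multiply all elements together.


Divisors of 2128: [1, 2, 4, 7, 8, 14, 16, 19, 28, 38, 56, 76, 112, 133, 152, 266, 304, 532, 1064, 2128]
Product = n^(d(n)/2) = 2128^(20/2)
Product = 1904216115203087105084361407463424


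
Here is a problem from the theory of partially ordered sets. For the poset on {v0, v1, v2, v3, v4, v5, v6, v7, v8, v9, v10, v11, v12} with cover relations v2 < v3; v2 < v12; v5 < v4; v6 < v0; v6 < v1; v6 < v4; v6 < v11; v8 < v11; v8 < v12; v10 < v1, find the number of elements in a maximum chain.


A chain is a totally ordered subset; we count the number of elements in a maximum chain.
Compute, for each element x, the size of the longest chain ending at x:
  v2: 1
  v5: 1
  v6: 1
  v7: 1
  v8: 1
  v9: 1
  ...
A maximum chain: v6 < v0
Number of elements in the longest chain: 2


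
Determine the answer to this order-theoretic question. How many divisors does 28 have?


Divisors of 28: [1, 2, 4, 7, 14, 28]
Count: 6


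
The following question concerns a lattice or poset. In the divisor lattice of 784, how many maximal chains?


A maximal chain goes from the minimum element to a maximal element via cover relations.
Counting all min-to-max paths in the cover graph.
Total maximal chains: 15


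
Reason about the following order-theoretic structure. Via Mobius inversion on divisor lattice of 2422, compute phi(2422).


phi(n) = n * prod_{p|n} (1 - 1/p).
Prime divisors of 2422: [2, 7, 173]
phi(2422) = 2422 * (1 - 1/2) * (1 - 1/7) * (1 - 1/173)
phi(2422) = 1032


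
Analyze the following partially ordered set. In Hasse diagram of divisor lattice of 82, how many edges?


A cover relation a -< b holds when a < b with no c strictly between.
Cover relations:
  1 -< 2
  1 -< 41
  2 -< 82
  41 -< 82
Total: 4


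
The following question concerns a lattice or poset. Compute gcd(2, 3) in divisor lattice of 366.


In a divisor lattice, meet = gcd (greatest common divisor).
By Euclidean algorithm or factoring: gcd(2,3) = 1


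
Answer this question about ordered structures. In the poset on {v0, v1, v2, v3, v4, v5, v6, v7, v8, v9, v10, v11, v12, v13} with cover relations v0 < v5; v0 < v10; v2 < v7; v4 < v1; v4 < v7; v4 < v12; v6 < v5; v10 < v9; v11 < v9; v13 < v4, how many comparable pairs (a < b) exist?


A comparable pair {a,b} has a < b or b < a in the order.
Count unordered pairs where one element is strictly below the other.
Examples: {v0,v5}, {v0,v9}, {v0,v10}, {v1,v4}, ...
Total comparable pairs: 14
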